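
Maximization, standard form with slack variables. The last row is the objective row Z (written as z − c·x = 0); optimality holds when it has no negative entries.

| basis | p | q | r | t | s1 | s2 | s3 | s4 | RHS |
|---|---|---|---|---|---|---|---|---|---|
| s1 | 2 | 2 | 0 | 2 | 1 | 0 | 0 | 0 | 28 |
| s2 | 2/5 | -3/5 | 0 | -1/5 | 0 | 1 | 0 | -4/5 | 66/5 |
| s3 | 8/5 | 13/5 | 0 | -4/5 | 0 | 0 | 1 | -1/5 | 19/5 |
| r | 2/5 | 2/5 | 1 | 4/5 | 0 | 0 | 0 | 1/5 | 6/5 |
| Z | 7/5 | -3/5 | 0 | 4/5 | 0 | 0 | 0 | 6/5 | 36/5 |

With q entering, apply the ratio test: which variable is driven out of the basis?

Column q entries and ratios — s1: 28/2 = 14; s2: -3/5 ≤ 0, skip; s3: (19/5)/(13/5) = 19/13; r: (6/5)/(2/5) = 3.
Smallest ratio is 19/13 in the row of s3, so s3 leaves.

s3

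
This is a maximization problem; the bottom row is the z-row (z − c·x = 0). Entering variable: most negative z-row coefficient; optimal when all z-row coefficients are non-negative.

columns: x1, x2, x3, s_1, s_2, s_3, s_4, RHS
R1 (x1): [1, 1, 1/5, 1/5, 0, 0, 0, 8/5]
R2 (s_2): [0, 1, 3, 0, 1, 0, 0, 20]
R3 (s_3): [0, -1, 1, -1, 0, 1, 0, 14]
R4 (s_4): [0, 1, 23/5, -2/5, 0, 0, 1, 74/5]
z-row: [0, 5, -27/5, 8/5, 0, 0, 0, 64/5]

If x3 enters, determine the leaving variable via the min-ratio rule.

s_4

Column x3 entries and ratios — x1: (8/5)/(1/5) = 8; s_2: 20/3 = 20/3; s_3: 14/1 = 14; s_4: (74/5)/(23/5) = 74/23.
Smallest ratio is 74/23 in the row of s_4, so s_4 leaves.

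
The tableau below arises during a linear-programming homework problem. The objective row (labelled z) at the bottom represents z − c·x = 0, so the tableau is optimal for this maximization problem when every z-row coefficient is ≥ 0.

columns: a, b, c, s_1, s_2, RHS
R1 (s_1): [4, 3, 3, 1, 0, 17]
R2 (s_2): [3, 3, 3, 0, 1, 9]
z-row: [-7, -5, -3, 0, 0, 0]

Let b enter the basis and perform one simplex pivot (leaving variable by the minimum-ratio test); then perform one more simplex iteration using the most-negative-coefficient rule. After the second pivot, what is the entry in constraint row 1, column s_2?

Ratio test on column b — row 1: 17/3 = 17/3; row 2: 9/3 = 3. Minimum is 3 at row 2 (s_2 leaves); pivot element 3.
Divide row 2 by 3; eliminate column b from the other rows.
Second iteration: most negative z-row entry is -2 in column a, so a enters.
Ratio test on column a — row 1: 8/1 = 8; row 2: 3/1 = 3. Minimum is 3 at row 2 (b leaves); pivot element 1.
Divide row 2 by 1; eliminate column a from the other rows.
After both pivots, the entry at constraint row 1, column s_2 is -4/3.

-4/3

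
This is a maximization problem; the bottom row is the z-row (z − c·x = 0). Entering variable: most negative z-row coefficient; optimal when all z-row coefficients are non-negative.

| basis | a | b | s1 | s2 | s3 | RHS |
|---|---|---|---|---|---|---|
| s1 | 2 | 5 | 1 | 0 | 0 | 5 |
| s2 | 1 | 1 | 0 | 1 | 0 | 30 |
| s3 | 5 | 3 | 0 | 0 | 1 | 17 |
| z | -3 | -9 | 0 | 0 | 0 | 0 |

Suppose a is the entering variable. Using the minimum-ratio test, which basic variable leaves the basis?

s1

Column a entries and ratios — s1: 5/2 = 5/2; s2: 30/1 = 30; s3: 17/5 = 17/5.
Smallest ratio is 5/2 in the row of s1, so s1 leaves.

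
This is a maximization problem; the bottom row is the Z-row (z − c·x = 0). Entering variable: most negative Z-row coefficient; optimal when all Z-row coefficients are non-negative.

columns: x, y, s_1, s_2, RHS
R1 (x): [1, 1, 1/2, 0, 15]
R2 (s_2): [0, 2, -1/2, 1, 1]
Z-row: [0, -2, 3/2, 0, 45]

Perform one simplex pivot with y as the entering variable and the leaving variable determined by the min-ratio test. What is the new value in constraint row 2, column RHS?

Ratio test on column y — row 1: 15/1 = 15; row 2: 1/2 = 1/2. Minimum is 1/2 at row 2 (s_2 leaves); pivot element 2.
Divide row 2 by 2; eliminate column y from the other rows.
In the new row 2, the RHS entry is the old entry divided by the pivot: 1/2 = 1/2.

1/2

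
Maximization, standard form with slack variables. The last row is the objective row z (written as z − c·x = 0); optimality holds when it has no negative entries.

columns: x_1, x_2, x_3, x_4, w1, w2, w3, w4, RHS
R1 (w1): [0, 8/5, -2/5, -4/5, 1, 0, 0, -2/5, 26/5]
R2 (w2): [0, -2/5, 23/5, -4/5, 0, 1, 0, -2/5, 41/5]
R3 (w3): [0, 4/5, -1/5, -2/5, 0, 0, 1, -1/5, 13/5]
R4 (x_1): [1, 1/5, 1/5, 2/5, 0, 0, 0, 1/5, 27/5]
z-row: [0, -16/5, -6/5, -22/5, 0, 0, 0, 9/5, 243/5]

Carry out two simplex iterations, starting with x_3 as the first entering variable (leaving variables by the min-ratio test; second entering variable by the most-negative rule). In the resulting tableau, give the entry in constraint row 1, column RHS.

16

Ratio test on column x_3 — row 1: entry -2/5 ≤ 0; row 2: (41/5)/(23/5) = 41/23; row 3: entry -1/5 ≤ 0; row 4: (27/5)/(1/5) = 27. Minimum is 41/23 at row 2 (w2 leaves); pivot element 23/5.
Divide row 2 by 23/5; eliminate column x_3 from the other rows.
Second iteration: most negative z-row entry is -106/23 in column x_4, so x_4 enters.
Ratio test on column x_4 — row 1: entry -20/23 ≤ 0; row 2: entry -4/23 ≤ 0; row 3: entry -10/23 ≤ 0; row 4: (116/23)/(10/23) = 58/5. Minimum is 58/5 at row 4 (x_1 leaves); pivot element 10/23.
Divide row 4 by 10/23; eliminate column x_4 from the other rows.
After both pivots, the entry at constraint row 1, column RHS is 16.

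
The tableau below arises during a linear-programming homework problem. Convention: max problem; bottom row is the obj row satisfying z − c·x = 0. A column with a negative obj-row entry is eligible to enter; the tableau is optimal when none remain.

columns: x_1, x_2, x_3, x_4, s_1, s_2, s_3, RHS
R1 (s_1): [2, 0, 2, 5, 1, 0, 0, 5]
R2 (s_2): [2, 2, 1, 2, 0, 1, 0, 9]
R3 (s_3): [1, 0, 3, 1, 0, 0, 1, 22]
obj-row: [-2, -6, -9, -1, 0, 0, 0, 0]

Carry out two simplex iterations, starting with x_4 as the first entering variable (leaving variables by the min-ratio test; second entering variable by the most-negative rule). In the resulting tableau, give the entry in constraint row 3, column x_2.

0

Ratio test on column x_4 — row 1: 5/5 = 1; row 2: 9/2 = 9/2; row 3: 22/1 = 22. Minimum is 1 at row 1 (s_1 leaves); pivot element 5.
Divide row 1 by 5; eliminate column x_4 from the other rows.
Second iteration: most negative obj-row entry is -43/5 in column x_3, so x_3 enters.
Ratio test on column x_3 — row 1: 1/(2/5) = 5/2; row 2: 7/(1/5) = 35; row 3: 21/(13/5) = 105/13. Minimum is 5/2 at row 1 (x_4 leaves); pivot element 2/5.
Divide row 1 by 2/5; eliminate column x_3 from the other rows.
After both pivots, the entry at constraint row 3, column x_2 is 0.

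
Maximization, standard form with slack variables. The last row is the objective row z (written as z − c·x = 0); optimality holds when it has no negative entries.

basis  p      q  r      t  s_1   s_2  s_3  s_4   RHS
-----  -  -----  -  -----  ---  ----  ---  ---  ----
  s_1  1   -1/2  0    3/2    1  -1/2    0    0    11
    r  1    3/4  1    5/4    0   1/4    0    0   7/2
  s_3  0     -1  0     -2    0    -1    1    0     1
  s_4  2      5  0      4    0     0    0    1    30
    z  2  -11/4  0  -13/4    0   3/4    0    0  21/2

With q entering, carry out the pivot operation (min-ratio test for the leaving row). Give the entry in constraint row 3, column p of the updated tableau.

Ratio test on column q — row 1: entry -1/2 ≤ 0; row 2: (7/2)/(3/4) = 14/3; row 3: entry -1 ≤ 0; row 4: 30/5 = 6. Minimum is 14/3 at row 2 (r leaves); pivot element 3/4.
Divide row 2 by 3/4; eliminate column q from the other rows.
Row 3 update in column p: 0 − (-1)·(4/3) = 4/3.

4/3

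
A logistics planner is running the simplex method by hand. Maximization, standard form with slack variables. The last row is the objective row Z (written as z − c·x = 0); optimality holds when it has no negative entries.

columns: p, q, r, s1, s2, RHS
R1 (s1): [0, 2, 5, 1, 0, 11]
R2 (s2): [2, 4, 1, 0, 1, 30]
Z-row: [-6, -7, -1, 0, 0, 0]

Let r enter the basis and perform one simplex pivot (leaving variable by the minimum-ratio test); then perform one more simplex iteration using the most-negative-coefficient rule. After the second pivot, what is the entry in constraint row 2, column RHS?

Ratio test on column r — row 1: 11/5 = 11/5; row 2: 30/1 = 30. Minimum is 11/5 at row 1 (s1 leaves); pivot element 5.
Divide row 1 by 5; eliminate column r from the other rows.
Second iteration: most negative Z-row entry is -33/5 in column q, so q enters.
Ratio test on column q — row 1: (11/5)/(2/5) = 11/2; row 2: (139/5)/(18/5) = 139/18. Minimum is 11/2 at row 1 (r leaves); pivot element 2/5.
Divide row 1 by 2/5; eliminate column q from the other rows.
After both pivots, the entry at constraint row 2, column RHS is 8.

8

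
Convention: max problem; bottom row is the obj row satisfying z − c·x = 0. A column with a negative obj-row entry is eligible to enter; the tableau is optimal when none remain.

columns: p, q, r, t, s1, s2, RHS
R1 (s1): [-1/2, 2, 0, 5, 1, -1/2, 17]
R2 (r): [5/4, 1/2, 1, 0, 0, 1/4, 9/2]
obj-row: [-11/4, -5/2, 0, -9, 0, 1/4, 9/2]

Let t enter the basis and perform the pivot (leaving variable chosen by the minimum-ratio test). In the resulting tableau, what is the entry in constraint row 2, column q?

1/2

Ratio test on column t — row 1: 17/5 = 17/5; row 2: entry 0 ≤ 0. Minimum is 17/5 at row 1 (s1 leaves); pivot element 5.
Divide row 1 by 5; eliminate column t from the other rows.
Row 2 update in column q: 1/2 − 0·(2/5) = 1/2.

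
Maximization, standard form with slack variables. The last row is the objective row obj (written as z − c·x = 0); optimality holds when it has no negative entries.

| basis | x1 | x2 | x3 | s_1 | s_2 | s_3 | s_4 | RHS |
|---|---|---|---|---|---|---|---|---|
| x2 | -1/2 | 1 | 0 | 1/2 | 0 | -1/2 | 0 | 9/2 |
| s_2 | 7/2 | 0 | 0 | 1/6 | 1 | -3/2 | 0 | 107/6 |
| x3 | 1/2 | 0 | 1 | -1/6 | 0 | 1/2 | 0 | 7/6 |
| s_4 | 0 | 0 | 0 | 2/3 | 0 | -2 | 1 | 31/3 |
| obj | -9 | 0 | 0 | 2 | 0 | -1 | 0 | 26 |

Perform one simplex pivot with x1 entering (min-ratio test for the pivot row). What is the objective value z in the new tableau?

Ratio test on column x1 — row 1: entry -1/2 ≤ 0; row 2: (107/6)/(7/2) = 107/21; row 3: (7/6)/(1/2) = 7/3; row 4: entry 0 ≤ 0. Minimum is 7/3 at row 3 (x3 leaves); pivot element 1/2.
Pivot on row 3; the obj-row RHS becomes 26 − (-9)·(7/3) = 47.

47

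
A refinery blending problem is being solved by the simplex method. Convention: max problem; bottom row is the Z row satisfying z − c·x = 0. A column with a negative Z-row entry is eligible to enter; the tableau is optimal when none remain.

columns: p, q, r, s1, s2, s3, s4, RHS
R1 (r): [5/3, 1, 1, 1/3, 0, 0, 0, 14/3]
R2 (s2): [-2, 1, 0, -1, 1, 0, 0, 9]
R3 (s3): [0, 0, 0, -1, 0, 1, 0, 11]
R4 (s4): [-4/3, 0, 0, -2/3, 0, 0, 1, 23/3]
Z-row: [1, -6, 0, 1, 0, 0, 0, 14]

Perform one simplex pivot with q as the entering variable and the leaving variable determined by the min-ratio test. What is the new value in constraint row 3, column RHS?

Ratio test on column q — row 1: (14/3)/1 = 14/3; row 2: 9/1 = 9; row 3: entry 0 ≤ 0; row 4: entry 0 ≤ 0. Minimum is 14/3 at row 1 (r leaves); pivot element 1.
Divide row 1 by 1; eliminate column q from the other rows.
Row 3 update in column RHS: 11 − 0·(14/3) = 11.

11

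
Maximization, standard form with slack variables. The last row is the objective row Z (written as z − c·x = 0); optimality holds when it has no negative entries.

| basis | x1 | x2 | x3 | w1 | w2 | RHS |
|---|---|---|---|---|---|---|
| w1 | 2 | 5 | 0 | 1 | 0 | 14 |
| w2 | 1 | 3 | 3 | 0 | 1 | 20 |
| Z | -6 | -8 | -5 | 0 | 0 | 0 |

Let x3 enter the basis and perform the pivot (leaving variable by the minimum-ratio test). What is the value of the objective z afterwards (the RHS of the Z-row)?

Ratio test on column x3 — row 1: entry 0 ≤ 0; row 2: 20/3 = 20/3. Minimum is 20/3 at row 2 (w2 leaves); pivot element 3.
Pivot on row 2; the Z-row RHS becomes 0 − (-5)·(20/3) = 100/3.

100/3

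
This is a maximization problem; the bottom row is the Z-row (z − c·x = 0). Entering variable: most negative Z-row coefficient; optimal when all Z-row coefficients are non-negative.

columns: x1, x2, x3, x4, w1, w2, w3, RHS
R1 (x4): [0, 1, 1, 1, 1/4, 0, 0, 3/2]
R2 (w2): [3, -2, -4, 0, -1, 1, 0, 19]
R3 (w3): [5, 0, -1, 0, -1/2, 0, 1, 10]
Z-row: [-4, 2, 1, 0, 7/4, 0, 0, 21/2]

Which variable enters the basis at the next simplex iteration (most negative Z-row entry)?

Negative Z-row entries: x1: -4.
The most negative is -4 in column x1, so x1 enters.

x1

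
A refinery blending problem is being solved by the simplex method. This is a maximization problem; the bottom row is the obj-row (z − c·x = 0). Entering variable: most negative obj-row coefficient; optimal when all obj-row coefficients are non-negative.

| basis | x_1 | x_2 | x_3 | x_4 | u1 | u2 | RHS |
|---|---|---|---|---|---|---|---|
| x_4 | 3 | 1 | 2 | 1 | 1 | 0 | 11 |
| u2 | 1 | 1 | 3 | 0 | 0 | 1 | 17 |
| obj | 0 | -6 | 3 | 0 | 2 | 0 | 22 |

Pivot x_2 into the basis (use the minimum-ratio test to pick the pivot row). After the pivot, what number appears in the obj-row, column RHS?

Ratio test on column x_2 — row 1: 11/1 = 11; row 2: 17/1 = 17. Minimum is 11 at row 1 (x_4 leaves); pivot element 1.
Divide row 1 by 1; eliminate column x_2 from the other rows.
obj-row update in column RHS: 22 − (-6)·11 = 88.

88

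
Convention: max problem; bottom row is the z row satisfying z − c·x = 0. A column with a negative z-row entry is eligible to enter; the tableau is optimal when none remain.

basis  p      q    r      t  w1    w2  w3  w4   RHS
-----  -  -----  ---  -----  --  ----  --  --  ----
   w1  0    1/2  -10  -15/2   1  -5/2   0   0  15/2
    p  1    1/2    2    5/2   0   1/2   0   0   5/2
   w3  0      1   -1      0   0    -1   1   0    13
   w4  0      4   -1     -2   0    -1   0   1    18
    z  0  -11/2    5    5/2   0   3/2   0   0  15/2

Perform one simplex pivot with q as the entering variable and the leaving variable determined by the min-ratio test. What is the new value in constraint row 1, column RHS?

Ratio test on column q — row 1: (15/2)/(1/2) = 15; row 2: (5/2)/(1/2) = 5; row 3: 13/1 = 13; row 4: 18/4 = 9/2. Minimum is 9/2 at row 4 (w4 leaves); pivot element 4.
Divide row 4 by 4; eliminate column q from the other rows.
Row 1 update in column RHS: 15/2 − (1/2)·(9/2) = 21/4.

21/4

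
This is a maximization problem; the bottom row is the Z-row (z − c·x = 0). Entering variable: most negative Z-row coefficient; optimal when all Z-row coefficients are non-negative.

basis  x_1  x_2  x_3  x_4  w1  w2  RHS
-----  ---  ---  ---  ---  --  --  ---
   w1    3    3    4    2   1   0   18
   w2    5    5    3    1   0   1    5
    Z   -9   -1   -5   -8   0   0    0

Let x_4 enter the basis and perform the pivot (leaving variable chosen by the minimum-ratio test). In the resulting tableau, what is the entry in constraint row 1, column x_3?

Ratio test on column x_4 — row 1: 18/2 = 9; row 2: 5/1 = 5. Minimum is 5 at row 2 (w2 leaves); pivot element 1.
Divide row 2 by 1; eliminate column x_4 from the other rows.
Row 1 update in column x_3: 4 − 2·3 = -2.

-2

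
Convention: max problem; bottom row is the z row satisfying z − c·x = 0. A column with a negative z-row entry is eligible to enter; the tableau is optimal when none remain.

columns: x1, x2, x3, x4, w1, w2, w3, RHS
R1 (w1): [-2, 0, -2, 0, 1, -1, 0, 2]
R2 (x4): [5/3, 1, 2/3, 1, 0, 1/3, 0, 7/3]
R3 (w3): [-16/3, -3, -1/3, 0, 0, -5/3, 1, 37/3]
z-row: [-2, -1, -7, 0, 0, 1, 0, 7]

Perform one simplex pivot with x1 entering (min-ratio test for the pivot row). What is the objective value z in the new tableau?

49/5

Ratio test on column x1 — row 1: entry -2 ≤ 0; row 2: (7/3)/(5/3) = 7/5; row 3: entry -16/3 ≤ 0. Minimum is 7/5 at row 2 (x4 leaves); pivot element 5/3.
Pivot on row 2; the z-row RHS becomes 7 − (-2)·(7/5) = 49/5.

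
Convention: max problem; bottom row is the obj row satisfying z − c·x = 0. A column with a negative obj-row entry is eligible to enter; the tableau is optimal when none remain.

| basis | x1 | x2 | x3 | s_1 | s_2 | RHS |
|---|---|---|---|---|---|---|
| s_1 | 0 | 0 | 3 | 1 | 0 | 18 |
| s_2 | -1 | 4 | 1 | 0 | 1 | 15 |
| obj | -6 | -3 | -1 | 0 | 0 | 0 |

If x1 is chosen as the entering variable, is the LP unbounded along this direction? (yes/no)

yes

Every constraint-row entry in column x1 is ≤ 0, so increasing x1 is unbounded.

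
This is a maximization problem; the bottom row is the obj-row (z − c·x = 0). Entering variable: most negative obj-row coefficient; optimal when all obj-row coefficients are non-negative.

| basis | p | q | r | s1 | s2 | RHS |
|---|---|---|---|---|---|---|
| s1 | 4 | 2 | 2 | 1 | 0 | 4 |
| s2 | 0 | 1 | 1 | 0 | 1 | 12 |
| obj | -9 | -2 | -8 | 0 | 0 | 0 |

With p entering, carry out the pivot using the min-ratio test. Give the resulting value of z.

9

Ratio test on column p — row 1: 4/4 = 1; row 2: entry 0 ≤ 0. Minimum is 1 at row 1 (s1 leaves); pivot element 4.
Pivot on row 1; the obj-row RHS becomes 0 − (-9)·1 = 9.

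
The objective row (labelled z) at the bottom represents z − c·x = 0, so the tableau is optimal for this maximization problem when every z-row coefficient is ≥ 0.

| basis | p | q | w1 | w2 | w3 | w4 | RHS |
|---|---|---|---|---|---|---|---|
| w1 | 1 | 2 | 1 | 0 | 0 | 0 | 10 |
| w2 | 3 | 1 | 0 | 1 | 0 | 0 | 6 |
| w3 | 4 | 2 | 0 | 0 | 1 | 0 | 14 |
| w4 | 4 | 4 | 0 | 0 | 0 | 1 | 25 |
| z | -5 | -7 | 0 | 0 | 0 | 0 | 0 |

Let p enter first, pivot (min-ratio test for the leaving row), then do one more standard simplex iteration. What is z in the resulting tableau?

178/5

Ratio test on column p — row 1: 10/1 = 10; row 2: 6/3 = 2; row 3: 14/4 = 7/2; row 4: 25/4 = 25/4. Minimum is 2 at row 2 (w2 leaves); pivot element 3.
Pivot on row 2; the z-row RHS becomes 0 − (-5)·2 = 10.
Next entering variable (most negative z-row entry -16/3): q.
Ratio test on column q — row 1: 8/(5/3) = 24/5; row 2: 2/(1/3) = 6; row 3: 6/(2/3) = 9; row 4: 17/(8/3) = 51/8. Minimum is 24/5 at row 1 (w1 leaves); pivot element 5/3.
After the second pivot the z-row RHS is 10 − (-16/3)·(24/5) = 178/5.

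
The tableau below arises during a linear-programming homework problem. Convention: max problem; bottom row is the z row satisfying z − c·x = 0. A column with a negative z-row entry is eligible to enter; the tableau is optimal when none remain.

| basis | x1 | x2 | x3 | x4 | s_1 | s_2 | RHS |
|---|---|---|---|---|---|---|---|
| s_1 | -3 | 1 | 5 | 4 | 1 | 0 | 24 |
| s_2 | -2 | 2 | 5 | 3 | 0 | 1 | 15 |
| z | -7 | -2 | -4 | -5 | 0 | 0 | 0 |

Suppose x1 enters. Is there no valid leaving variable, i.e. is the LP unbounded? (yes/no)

Every constraint-row entry in column x1 is ≤ 0, so increasing x1 is unbounded.

yes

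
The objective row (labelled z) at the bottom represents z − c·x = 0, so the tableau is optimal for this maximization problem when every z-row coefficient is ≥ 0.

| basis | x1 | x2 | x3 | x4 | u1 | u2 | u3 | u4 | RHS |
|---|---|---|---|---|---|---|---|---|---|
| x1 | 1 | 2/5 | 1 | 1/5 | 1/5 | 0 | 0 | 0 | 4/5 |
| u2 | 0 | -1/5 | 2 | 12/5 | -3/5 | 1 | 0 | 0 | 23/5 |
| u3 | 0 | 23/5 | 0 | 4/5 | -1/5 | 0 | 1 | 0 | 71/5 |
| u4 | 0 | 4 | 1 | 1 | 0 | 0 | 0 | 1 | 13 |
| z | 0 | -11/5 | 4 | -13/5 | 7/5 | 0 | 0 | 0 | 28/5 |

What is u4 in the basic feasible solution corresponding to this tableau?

13

u4 is basic (row 4); its value is the RHS of that row, 13.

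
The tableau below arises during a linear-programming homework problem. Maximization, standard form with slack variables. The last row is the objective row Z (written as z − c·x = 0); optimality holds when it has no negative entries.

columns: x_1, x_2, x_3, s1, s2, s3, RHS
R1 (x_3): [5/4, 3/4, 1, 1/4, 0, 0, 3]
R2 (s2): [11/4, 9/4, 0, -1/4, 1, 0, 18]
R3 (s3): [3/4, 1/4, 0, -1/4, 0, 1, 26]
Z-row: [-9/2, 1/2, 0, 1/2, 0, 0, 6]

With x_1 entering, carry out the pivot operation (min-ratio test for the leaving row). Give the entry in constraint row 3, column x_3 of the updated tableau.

-3/5

Ratio test on column x_1 — row 1: 3/(5/4) = 12/5; row 2: 18/(11/4) = 72/11; row 3: 26/(3/4) = 104/3. Minimum is 12/5 at row 1 (x_3 leaves); pivot element 5/4.
Divide row 1 by 5/4; eliminate column x_1 from the other rows.
Row 3 update in column x_3: 0 − (3/4)·(4/5) = -3/5.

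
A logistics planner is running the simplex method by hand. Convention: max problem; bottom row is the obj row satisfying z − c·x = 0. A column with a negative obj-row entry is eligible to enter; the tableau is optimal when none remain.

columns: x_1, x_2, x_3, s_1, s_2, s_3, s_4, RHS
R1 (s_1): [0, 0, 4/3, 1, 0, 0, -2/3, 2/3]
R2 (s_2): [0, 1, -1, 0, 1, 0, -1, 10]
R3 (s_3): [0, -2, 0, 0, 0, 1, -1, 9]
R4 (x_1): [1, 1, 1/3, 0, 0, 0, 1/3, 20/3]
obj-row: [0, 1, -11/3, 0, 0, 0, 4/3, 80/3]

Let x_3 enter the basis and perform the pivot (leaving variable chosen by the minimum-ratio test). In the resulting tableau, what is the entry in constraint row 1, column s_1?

Ratio test on column x_3 — row 1: (2/3)/(4/3) = 1/2; row 2: entry -1 ≤ 0; row 3: entry 0 ≤ 0; row 4: (20/3)/(1/3) = 20. Minimum is 1/2 at row 1 (s_1 leaves); pivot element 4/3.
Divide row 1 by 4/3; eliminate column x_3 from the other rows.
In the new row 1, the s_1 entry is the old entry divided by the pivot: 1/(4/3) = 3/4.

3/4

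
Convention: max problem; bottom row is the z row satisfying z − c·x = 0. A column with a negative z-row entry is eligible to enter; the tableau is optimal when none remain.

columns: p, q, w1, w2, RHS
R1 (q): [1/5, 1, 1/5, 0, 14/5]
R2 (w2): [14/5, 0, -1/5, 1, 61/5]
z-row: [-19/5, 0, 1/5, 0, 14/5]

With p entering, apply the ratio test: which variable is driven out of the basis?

Column p entries and ratios — q: (14/5)/(1/5) = 14; w2: (61/5)/(14/5) = 61/14.
Smallest ratio is 61/14 in the row of w2, so w2 leaves.

w2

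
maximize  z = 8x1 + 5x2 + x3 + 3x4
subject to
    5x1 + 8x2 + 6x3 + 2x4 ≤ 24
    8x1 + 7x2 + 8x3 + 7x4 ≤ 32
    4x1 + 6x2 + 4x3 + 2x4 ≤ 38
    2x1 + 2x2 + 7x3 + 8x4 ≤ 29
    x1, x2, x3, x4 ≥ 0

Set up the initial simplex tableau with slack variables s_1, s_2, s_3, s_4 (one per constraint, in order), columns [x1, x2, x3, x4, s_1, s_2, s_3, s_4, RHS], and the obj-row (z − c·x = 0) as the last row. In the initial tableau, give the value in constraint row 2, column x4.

Constraint 2 has coefficient 7 on x4.

7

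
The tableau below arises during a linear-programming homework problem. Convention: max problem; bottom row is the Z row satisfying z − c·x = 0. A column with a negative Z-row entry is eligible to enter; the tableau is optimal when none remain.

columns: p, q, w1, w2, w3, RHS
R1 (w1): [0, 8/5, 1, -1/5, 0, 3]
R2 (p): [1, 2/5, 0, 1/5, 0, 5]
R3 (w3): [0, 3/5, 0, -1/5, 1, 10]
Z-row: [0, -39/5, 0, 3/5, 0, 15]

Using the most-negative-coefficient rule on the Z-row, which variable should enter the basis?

q

Negative Z-row entries: q: -39/5.
The most negative is -39/5 in column q, so q enters.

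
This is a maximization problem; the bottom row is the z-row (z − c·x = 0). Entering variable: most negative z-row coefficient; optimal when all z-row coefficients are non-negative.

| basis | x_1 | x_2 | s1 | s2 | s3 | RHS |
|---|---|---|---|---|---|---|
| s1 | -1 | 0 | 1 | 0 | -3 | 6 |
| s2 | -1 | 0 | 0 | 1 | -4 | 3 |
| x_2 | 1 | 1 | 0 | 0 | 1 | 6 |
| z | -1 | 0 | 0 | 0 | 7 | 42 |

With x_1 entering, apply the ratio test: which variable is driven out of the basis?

x_2

Column x_1 entries and ratios — s1: -1 ≤ 0, skip; s2: -1 ≤ 0, skip; x_2: 6/1 = 6.
Smallest ratio is 6 in the row of x_2, so x_2 leaves.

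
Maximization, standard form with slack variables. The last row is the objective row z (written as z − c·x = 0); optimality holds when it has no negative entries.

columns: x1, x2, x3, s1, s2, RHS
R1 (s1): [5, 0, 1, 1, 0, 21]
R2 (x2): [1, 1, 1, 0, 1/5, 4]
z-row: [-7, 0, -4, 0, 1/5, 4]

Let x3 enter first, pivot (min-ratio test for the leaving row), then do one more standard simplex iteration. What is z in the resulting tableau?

Ratio test on column x3 — row 1: 21/1 = 21; row 2: 4/1 = 4. Minimum is 4 at row 2 (x2 leaves); pivot element 1.
Pivot on row 2; the z-row RHS becomes 4 − (-4)·4 = 20.
Next entering variable (most negative z-row entry -3): x1.
Ratio test on column x1 — row 1: 17/4 = 17/4; row 2: 4/1 = 4. Minimum is 4 at row 2 (x3 leaves); pivot element 1.
After the second pivot the z-row RHS is 20 − (-3)·4 = 32.

32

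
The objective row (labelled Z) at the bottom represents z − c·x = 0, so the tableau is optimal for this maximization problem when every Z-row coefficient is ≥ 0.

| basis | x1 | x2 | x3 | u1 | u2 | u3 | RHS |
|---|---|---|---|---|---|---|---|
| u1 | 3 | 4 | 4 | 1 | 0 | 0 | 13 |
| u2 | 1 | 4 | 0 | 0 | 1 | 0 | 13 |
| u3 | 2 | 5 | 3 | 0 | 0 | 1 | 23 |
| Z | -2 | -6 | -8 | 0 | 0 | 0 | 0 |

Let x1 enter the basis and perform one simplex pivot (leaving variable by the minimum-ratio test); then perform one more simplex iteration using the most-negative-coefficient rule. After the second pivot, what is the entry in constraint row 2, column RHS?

Ratio test on column x1 — row 1: 13/3 = 13/3; row 2: 13/1 = 13; row 3: 23/2 = 23/2. Minimum is 13/3 at row 1 (u1 leaves); pivot element 3.
Divide row 1 by 3; eliminate column x1 from the other rows.
Second iteration: most negative Z-row entry is -16/3 in column x3, so x3 enters.
Ratio test on column x3 — row 1: (13/3)/(4/3) = 13/4; row 2: entry -4/3 ≤ 0; row 3: (43/3)/(1/3) = 43. Minimum is 13/4 at row 1 (x1 leaves); pivot element 4/3.
Divide row 1 by 4/3; eliminate column x3 from the other rows.
After both pivots, the entry at constraint row 2, column RHS is 13.

13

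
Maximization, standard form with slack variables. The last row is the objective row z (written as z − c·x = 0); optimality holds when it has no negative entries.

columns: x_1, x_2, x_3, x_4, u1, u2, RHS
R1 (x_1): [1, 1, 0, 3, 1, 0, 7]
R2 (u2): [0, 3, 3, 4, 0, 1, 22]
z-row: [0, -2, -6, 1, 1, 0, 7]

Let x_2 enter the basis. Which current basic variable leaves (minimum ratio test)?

x_1

Column x_2 entries and ratios — x_1: 7/1 = 7; u2: 22/3 = 22/3.
Smallest ratio is 7 in the row of x_1, so x_1 leaves.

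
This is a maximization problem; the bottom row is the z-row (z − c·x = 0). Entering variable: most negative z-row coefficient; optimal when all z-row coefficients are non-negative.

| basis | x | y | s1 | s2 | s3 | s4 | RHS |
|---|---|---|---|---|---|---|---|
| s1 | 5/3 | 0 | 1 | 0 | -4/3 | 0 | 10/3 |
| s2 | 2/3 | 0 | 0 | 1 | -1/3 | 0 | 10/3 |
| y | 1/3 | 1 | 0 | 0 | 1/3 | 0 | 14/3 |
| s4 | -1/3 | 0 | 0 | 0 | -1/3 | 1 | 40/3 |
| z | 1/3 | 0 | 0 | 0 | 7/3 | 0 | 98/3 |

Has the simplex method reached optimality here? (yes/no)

yes

Every z-row coefficient is ≥ 0, so the tableau is optimal.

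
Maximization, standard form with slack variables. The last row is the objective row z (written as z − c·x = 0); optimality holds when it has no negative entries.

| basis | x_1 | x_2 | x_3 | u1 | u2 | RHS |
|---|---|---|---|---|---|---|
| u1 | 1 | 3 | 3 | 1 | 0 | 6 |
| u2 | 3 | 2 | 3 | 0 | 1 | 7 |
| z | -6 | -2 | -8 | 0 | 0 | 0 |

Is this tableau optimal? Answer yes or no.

no

The z-row has a negative entry -8 in column x_3, so it is not optimal.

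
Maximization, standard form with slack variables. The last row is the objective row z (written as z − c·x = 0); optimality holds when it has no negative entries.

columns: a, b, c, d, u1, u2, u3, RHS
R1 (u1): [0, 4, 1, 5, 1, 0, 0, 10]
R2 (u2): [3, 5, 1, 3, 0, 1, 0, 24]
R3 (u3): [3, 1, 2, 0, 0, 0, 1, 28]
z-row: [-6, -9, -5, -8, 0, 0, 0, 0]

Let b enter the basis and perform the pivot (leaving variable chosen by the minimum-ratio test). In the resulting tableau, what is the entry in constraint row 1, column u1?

Ratio test on column b — row 1: 10/4 = 5/2; row 2: 24/5 = 24/5; row 3: 28/1 = 28. Minimum is 5/2 at row 1 (u1 leaves); pivot element 4.
Divide row 1 by 4; eliminate column b from the other rows.
In the new row 1, the u1 entry is the old entry divided by the pivot: 1/4 = 1/4.

1/4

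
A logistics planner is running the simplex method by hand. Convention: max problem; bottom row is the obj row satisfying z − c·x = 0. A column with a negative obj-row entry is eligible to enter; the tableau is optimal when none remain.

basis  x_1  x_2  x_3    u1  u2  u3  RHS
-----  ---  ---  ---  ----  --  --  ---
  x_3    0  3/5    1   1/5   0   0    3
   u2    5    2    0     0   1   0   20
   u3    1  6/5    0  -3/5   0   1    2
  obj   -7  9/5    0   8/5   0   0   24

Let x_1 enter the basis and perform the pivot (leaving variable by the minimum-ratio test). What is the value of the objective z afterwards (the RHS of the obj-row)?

Ratio test on column x_1 — row 1: entry 0 ≤ 0; row 2: 20/5 = 4; row 3: 2/1 = 2. Minimum is 2 at row 3 (u3 leaves); pivot element 1.
Pivot on row 3; the obj-row RHS becomes 24 − (-7)·2 = 38.

38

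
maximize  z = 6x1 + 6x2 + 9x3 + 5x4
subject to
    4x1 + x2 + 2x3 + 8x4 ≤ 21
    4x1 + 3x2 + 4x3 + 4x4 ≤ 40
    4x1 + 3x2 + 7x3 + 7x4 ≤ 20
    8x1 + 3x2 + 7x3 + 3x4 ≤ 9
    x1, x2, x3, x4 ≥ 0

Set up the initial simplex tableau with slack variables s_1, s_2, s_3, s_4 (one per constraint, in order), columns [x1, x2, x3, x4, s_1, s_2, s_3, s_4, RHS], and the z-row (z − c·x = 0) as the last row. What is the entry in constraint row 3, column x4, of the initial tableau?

7

Constraint 3 has coefficient 7 on x4.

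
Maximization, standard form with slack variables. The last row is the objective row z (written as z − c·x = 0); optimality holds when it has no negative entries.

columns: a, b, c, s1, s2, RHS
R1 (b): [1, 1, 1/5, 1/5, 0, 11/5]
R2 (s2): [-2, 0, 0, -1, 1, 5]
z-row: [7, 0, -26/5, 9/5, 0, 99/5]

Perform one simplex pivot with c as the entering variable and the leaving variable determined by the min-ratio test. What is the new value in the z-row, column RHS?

Ratio test on column c — row 1: (11/5)/(1/5) = 11; row 2: entry 0 ≤ 0. Minimum is 11 at row 1 (b leaves); pivot element 1/5.
Divide row 1 by 1/5; eliminate column c from the other rows.
z-row update in column RHS: 99/5 − (-26/5)·11 = 77.

77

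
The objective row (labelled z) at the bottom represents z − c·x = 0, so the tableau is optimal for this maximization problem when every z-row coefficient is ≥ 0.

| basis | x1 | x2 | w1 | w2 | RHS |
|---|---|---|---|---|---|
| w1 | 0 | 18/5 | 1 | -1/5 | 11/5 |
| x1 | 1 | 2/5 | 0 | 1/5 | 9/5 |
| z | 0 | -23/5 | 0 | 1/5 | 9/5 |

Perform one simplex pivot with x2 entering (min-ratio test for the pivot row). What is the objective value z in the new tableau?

Ratio test on column x2 — row 1: (11/5)/(18/5) = 11/18; row 2: (9/5)/(2/5) = 9/2. Minimum is 11/18 at row 1 (w1 leaves); pivot element 18/5.
Pivot on row 1; the z-row RHS becomes 9/5 − (-23/5)·(11/18) = 83/18.

83/18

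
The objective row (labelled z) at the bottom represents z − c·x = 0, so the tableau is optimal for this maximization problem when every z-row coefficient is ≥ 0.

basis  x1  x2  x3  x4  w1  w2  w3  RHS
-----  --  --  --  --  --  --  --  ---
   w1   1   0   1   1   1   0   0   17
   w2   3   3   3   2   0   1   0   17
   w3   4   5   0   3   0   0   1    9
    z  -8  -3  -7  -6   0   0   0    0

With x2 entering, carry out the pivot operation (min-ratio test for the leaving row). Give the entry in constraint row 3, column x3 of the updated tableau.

0

Ratio test on column x2 — row 1: entry 0 ≤ 0; row 2: 17/3 = 17/3; row 3: 9/5 = 9/5. Minimum is 9/5 at row 3 (w3 leaves); pivot element 5.
Divide row 3 by 5; eliminate column x2 from the other rows.
In the new row 3, the x3 entry is the old entry divided by the pivot: 0/5 = 0.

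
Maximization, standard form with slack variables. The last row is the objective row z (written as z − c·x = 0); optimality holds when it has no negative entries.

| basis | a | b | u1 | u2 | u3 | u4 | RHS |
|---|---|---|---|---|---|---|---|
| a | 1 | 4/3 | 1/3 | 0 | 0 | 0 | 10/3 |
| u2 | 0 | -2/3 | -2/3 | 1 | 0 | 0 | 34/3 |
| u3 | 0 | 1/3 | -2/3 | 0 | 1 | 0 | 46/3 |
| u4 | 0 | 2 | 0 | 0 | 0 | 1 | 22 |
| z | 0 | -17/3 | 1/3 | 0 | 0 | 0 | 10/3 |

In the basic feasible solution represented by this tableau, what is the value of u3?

46/3

u3 is basic (row 3); its value is the RHS of that row, 46/3.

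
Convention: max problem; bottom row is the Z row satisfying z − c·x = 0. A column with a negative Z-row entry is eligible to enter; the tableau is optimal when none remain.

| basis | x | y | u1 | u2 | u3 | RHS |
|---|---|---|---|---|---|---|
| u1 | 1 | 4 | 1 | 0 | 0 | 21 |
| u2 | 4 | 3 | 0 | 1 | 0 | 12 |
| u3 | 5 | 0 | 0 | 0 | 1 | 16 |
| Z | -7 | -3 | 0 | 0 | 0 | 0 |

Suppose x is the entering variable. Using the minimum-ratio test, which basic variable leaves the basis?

Column x entries and ratios — u1: 21/1 = 21; u2: 12/4 = 3; u3: 16/5 = 16/5.
Smallest ratio is 3 in the row of u2, so u2 leaves.

u2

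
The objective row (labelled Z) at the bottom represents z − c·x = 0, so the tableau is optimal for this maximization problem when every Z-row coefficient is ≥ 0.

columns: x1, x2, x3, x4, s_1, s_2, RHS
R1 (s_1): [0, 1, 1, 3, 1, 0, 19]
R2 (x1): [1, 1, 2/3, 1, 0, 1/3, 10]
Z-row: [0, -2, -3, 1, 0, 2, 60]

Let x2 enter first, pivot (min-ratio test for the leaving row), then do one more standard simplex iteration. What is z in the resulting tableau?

Ratio test on column x2 — row 1: 19/1 = 19; row 2: 10/1 = 10. Minimum is 10 at row 2 (x1 leaves); pivot element 1.
Pivot on row 2; the Z-row RHS becomes 60 − (-2)·10 = 80.
Next entering variable (most negative Z-row entry -5/3): x3.
Ratio test on column x3 — row 1: 9/(1/3) = 27; row 2: 10/(2/3) = 15. Minimum is 15 at row 2 (x2 leaves); pivot element 2/3.
After the second pivot the Z-row RHS is 80 − (-5/3)·15 = 105.

105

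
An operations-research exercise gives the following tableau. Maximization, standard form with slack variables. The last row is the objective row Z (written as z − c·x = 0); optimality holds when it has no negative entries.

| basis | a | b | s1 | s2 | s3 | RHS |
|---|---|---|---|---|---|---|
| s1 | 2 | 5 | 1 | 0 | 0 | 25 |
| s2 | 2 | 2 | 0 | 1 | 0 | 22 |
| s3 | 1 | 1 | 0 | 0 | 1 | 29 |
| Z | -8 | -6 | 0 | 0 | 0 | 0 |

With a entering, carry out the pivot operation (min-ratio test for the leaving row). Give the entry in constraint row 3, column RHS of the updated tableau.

Ratio test on column a — row 1: 25/2 = 25/2; row 2: 22/2 = 11; row 3: 29/1 = 29. Minimum is 11 at row 2 (s2 leaves); pivot element 2.
Divide row 2 by 2; eliminate column a from the other rows.
Row 3 update in column RHS: 29 − 1·11 = 18.

18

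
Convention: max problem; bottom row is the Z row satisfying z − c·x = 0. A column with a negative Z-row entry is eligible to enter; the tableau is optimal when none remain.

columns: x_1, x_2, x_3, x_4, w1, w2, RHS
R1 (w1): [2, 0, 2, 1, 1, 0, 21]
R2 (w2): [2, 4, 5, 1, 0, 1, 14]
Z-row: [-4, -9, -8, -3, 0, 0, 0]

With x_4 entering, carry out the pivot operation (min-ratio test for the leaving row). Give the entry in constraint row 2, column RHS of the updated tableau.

14

Ratio test on column x_4 — row 1: 21/1 = 21; row 2: 14/1 = 14. Minimum is 14 at row 2 (w2 leaves); pivot element 1.
Divide row 2 by 1; eliminate column x_4 from the other rows.
In the new row 2, the RHS entry is the old entry divided by the pivot: 14/1 = 14.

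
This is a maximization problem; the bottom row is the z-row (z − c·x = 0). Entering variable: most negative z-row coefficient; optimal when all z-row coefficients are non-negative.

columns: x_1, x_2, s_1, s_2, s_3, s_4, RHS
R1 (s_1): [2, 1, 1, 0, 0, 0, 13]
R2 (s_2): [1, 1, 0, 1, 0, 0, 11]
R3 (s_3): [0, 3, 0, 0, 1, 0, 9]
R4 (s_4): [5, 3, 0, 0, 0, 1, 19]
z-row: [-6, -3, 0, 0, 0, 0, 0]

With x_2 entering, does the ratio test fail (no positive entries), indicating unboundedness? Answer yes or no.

Column x_2 has positive entries in row(s) 1, 2, 3, 4, so the ratio test bounds it — not unbounded.

no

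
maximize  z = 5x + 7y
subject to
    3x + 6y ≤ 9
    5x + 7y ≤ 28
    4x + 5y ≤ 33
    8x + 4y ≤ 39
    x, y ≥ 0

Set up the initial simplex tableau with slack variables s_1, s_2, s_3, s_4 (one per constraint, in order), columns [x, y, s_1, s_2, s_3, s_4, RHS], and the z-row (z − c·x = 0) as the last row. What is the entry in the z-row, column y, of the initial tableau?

The z-row carries the negated objective coefficients: the y entry is -7.

-7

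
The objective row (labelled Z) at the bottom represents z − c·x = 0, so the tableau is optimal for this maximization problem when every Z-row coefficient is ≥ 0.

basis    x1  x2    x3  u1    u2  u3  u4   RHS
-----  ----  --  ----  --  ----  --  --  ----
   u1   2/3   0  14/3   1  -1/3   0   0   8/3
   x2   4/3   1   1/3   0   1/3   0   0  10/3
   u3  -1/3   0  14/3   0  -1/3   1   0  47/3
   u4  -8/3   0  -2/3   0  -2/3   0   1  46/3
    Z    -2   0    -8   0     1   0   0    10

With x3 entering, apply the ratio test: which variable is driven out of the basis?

u1

Column x3 entries and ratios — u1: (8/3)/(14/3) = 4/7; x2: (10/3)/(1/3) = 10; u3: (47/3)/(14/3) = 47/14; u4: -2/3 ≤ 0, skip.
Smallest ratio is 4/7 in the row of u1, so u1 leaves.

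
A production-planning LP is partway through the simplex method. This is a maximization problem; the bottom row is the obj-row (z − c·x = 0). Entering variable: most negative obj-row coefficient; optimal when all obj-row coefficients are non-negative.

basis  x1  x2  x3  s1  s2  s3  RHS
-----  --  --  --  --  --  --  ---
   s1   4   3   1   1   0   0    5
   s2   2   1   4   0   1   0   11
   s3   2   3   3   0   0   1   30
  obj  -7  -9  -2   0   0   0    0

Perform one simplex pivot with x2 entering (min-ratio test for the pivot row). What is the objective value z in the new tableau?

Ratio test on column x2 — row 1: 5/3 = 5/3; row 2: 11/1 = 11; row 3: 30/3 = 10. Minimum is 5/3 at row 1 (s1 leaves); pivot element 3.
Pivot on row 1; the obj-row RHS becomes 0 − (-9)·(5/3) = 15.

15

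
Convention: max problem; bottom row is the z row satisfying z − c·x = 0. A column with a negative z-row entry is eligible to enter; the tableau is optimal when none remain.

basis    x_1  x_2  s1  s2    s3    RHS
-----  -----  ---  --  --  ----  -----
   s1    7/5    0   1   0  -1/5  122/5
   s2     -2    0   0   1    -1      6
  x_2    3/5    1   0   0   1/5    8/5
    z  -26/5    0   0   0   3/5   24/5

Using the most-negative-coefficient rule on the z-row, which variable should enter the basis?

Negative z-row entries: x_1: -26/5.
The most negative is -26/5 in column x_1, so x_1 enters.

x_1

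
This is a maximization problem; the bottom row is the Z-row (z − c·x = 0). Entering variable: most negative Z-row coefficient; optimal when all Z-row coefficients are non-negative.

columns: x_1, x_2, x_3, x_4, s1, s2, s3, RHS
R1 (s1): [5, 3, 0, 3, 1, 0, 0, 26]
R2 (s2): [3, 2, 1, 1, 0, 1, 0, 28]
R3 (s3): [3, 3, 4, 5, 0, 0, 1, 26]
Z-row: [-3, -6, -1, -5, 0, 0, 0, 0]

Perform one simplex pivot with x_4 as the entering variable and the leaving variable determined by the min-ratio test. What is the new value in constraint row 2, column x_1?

12/5

Ratio test on column x_4 — row 1: 26/3 = 26/3; row 2: 28/1 = 28; row 3: 26/5 = 26/5. Minimum is 26/5 at row 3 (s3 leaves); pivot element 5.
Divide row 3 by 5; eliminate column x_4 from the other rows.
Row 2 update in column x_1: 3 − 1·(3/5) = 12/5.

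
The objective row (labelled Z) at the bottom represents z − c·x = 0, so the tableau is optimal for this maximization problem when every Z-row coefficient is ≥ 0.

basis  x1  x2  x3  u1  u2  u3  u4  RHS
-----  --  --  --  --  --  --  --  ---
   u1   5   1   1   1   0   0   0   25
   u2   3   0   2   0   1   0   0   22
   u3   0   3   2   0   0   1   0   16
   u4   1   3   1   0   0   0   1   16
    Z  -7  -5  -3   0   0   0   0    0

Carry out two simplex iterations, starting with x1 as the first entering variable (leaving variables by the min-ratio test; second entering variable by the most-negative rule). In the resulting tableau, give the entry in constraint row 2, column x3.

Ratio test on column x1 — row 1: 25/5 = 5; row 2: 22/3 = 22/3; row 3: entry 0 ≤ 0; row 4: 16/1 = 16. Minimum is 5 at row 1 (u1 leaves); pivot element 5.
Divide row 1 by 5; eliminate column x1 from the other rows.
Second iteration: most negative Z-row entry is -18/5 in column x2, so x2 enters.
Ratio test on column x2 — row 1: 5/(1/5) = 25; row 2: entry -3/5 ≤ 0; row 3: 16/3 = 16/3; row 4: 11/(14/5) = 55/14. Minimum is 55/14 at row 4 (u4 leaves); pivot element 14/5.
Divide row 4 by 14/5; eliminate column x2 from the other rows.
After both pivots, the entry at constraint row 2, column x3 is 11/7.

11/7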